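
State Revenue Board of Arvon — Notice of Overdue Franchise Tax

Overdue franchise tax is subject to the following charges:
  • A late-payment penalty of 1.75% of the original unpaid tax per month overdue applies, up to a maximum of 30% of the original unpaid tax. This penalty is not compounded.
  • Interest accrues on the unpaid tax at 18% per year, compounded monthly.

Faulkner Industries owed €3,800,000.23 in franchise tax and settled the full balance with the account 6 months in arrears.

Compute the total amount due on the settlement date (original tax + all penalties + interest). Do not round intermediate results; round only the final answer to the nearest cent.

€4,554,084.68

Penalty: 6 × 1.75% × €3,800,000.23 = €399,000.02… (below the 30% cap of €1,140,000.07…)
Interest (18%/yr ÷ 12 = 1.5%/month): €3,800,000.23 × ((1 + 0.015)^6 − 1) = €355,084.4245…
Total = €3,800,000.23 + €399,000.0242… + €355,084.4245… = €4,554,084.68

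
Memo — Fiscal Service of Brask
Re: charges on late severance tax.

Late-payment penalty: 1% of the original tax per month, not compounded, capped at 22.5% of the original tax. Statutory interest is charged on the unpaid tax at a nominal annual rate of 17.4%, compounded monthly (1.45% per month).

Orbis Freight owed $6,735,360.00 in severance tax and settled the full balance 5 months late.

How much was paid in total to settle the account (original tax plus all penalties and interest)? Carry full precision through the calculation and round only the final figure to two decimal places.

$7,574,809.52

Penalty: 5 × 1% × $6,735,360.00 = $336,768.00 (below the 22.5% cap of $1,515,456.00)
Interest: $6,735,360.00 × ((1 + 0.0145)^5 − 1) = $6,735,360.00 × 0.0746332… = $502,681.5233…
Total = $6,735,360.00 + $336,768.0000 + $502,681.5233… = $7,574,809.52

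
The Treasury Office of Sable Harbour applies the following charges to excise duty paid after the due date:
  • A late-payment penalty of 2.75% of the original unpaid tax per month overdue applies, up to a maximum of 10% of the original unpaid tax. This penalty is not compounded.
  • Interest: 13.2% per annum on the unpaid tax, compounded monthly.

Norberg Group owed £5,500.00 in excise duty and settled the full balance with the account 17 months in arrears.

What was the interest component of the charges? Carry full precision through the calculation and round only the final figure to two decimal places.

£1,124.18

Interest (13.2%/yr ÷ 12 = 1.1%/month): £5,500.00 × ((1 + 0.011)^17 − 1) = £1,124.1832…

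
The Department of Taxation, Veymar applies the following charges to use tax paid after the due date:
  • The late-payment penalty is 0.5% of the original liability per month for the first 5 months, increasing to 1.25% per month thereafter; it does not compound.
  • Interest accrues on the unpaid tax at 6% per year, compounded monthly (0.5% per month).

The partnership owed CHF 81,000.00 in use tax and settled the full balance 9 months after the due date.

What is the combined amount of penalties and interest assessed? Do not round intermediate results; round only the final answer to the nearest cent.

Penalty, months 1–5: 5 × 0.5% × CHF 81,000.00 = CHF 2,025.00
Penalty, months 6–9: 4 × 1.25% × CHF 81,000.00 = CHF 4,050.00
Interest: CHF 81,000.00 × ((1 + 0.005)^9 − 1) = CHF 81,000.00 × 0.0459106… = CHF 3,718.7569…
Penalties + interest = CHF 6,075.0000 + CHF 3,718.7569… = CHF 9,793.76

CHF 9,793.76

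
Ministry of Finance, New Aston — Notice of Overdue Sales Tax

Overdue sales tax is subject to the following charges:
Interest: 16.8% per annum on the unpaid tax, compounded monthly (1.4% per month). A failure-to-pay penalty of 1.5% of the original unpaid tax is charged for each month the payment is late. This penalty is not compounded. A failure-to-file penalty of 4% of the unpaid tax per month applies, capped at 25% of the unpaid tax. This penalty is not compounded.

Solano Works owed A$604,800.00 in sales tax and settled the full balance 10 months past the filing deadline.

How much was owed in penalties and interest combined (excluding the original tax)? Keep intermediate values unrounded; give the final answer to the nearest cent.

A$332,130.45

Failure-to-file: 10 × 4% × A$604,800.00 = A$241,920.00, capped at 25% × A$604,800.00 = A$151,200.00
Failure-to-pay penalty = 1.5% × A$604,800.00 × 10 mo = A$90,720.00
Interest: A$604,800.00 × ((1 + 0.014)^10 − 1) = A$604,800.00 × 0.1491575… = A$90,210.4466…
Penalties + interest = A$241,920.0000 + A$90,210.4466… = A$332,130.45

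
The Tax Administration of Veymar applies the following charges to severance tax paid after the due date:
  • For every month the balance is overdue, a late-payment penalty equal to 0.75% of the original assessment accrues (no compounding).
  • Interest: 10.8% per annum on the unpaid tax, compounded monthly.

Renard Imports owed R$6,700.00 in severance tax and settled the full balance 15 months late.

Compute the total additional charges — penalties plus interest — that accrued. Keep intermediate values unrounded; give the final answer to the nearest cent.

R$1,717.52

Late-payment penalty = 0.75% × R$6,700.00 × 15 mo = R$753.75
Interest (10.8%/yr ÷ 12 = 0.9%/month): R$6,700.00 × ((1 + 0.009)^15 − 1) = R$963.7671…
Penalties + interest = R$753.7500 + R$963.7671… = R$1,717.52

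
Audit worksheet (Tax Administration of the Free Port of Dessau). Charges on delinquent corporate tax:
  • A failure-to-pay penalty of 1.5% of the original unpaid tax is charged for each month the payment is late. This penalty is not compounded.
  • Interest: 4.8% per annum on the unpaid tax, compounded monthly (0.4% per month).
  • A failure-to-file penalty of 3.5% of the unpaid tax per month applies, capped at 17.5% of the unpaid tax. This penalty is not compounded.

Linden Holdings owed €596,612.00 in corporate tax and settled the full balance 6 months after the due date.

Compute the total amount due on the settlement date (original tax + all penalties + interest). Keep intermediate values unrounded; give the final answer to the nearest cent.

Failure-to-file: 6 × 3.5% × €596,612.00 = €125,288.52, capped at 17.5% × €596,612.00 = €104,407.10
Failure-to-pay penalty: 6 × 1.5% × €596,612.00 = €53,695.08
Interest: €596,612.00 × ((1 + 0.004)^6 − 1) = €596,612.00 × 0.0242413… = €14,462.6408…
Total = €596,612.00 + €158,102.1800 + €14,462.6408… = €769,176.82

€769,176.82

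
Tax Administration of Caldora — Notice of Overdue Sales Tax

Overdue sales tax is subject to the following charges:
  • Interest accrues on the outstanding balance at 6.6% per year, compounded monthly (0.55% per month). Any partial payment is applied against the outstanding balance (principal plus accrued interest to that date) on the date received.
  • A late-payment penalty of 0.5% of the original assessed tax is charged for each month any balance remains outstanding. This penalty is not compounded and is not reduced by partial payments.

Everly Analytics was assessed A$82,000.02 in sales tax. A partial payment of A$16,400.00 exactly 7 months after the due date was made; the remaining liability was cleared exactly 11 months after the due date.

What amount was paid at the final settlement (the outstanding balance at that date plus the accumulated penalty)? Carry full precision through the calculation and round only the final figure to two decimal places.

Balance at month 7: A$82,000.0200 × (1 + 0.0055)^7 = A$85,209.5914…
After A$16,400.00 payment: A$85,209.5914… − A$16,400.00 = A$68,809.5914…
Balance at month 11: A$68,809.5914… × (1 + 0.0055)^4 = A$70,335.9372…
Penalty: 11 × 0.5% × A$82,000.02 = A$4,510.00…
Final settlement = outstanding balance + penalty = A$70,335.9372… + A$4,510.00… = A$74,845.94

A$74,845.94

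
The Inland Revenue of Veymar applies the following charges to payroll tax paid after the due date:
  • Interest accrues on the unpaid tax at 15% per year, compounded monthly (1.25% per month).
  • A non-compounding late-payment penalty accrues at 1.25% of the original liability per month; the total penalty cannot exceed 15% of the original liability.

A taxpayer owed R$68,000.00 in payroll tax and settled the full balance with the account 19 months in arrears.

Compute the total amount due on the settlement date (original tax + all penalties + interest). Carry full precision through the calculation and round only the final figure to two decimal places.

R$96,302.25

Penalty (uncapped): 19 × 1.25% × R$68,000.00 = R$16,150.00; cap = 15% × R$68,000.00 = R$10,200.00 → penalty = R$10,200.00
Interest: R$68,000.00 × ((1 + 0.0125)^19 − 1) = R$68,000.00 × 0.2662096… = R$18,102.2536…
Total = R$68,000.00 + R$10,200.0000 + R$18,102.2536… = R$96,302.25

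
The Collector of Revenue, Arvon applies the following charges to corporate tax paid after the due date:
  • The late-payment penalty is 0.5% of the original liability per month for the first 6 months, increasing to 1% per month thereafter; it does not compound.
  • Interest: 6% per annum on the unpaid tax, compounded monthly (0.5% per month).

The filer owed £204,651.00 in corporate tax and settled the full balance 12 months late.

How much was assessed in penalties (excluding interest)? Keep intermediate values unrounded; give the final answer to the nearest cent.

Penalty, months 1–6: 6 × 0.5% × £204,651.00 = £6,139.53
Penalty, months 7–12: 6 × 1% × £204,651.00 = £12,279.06
Total penalty = £6,139.53 + £12,279.06 = £18,418.59

£18,418.59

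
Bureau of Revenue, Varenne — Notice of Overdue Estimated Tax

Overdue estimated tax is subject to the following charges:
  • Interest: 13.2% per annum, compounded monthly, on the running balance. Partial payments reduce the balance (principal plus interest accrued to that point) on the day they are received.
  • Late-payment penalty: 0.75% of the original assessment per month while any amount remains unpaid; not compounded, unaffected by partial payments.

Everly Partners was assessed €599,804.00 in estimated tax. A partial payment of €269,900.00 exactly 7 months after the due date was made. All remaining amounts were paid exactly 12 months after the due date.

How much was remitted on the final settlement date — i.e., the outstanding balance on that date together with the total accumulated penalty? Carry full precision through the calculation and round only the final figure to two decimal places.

Monthly rate = 13.2% ÷ 12 = 1.1%
Balance at month 7: €599,804.0000 × (1 + 0.011)^7 = €647,541.2612…
After €269,900.00 payment: €647,541.2612… − €269,900.00 = €377,641.2612…
Balance at month 12: €377,641.2612… × (1 + 0.011)^5 = €398,873.5306…
Penalty: 12 × 0.75% × €599,804.00 = €53,982.36
Final settlement = outstanding balance + penalty = €398,873.5306… + €53,982.36 = €452,855.89

€452,855.89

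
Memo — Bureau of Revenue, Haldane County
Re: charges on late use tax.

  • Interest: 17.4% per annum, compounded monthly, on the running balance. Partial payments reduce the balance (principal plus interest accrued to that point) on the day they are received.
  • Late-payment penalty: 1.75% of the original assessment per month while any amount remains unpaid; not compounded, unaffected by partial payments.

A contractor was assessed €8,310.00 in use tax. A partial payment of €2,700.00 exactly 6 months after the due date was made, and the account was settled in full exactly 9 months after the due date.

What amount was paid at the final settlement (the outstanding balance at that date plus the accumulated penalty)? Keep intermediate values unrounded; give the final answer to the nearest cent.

Monthly rate = 17.4% ÷ 12 = 1.45%
Balance at month 6: €8,310.0000 × (1 + 0.0145)^6 = €9,059.6899…
After €2,700.00 payment: €9,059.6899… − €2,700.00 = €6,359.6899…
Balance at month 9: €6,359.6899… × (1 + 0.0145)^3 = €6,640.3672…
Penalty: 9 × 1.75% × €8,310.00 = €1,308.83…
Final settlement = outstanding balance + penalty = €6,640.3672… + €1,308.83… = €7,949.19

€7,949.19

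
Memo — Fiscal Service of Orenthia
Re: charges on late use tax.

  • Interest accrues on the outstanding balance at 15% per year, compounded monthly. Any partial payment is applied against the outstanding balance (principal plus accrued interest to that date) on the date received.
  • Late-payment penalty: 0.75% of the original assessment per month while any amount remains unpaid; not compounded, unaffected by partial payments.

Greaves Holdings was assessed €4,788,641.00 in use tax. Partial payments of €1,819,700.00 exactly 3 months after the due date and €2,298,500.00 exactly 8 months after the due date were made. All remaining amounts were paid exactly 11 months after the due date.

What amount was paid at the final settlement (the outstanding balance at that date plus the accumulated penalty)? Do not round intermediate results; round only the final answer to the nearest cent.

Monthly rate = 15% ÷ 12 = 1.25%
Balance at month 3: €4,788,641.0000 × (1 + 0.0125)^3 = €4,970,469.0658…
After €1,819,700.00 payment: €4,970,469.0658… − €1,819,700.00 = €3,150,769.0658…
Balance at month 8: €3,150,769.0658… × (1 + 0.0125)^5 = €3,352,677.1331…
After €2,298,500.00 payment: €3,352,677.1331… − €2,298,500.00 = €1,054,177.1331…
Balance at month 11: €1,054,177.1331… × (1 + 0.0125)^3 = €1,094,204.9801…
Penalty: 11 × 0.75% × €4,788,641.00 = €395,062.88…
Final settlement = outstanding balance + penalty = €1,094,204.9801… + €395,062.88… = €1,489,267.86

€1,489,267.86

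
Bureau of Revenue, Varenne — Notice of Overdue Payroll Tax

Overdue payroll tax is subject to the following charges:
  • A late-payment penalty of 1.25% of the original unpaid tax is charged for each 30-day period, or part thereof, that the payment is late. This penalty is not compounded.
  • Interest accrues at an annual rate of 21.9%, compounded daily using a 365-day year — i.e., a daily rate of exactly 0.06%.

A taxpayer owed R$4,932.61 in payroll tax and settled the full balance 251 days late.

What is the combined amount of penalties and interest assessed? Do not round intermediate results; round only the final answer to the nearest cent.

Penalty periods: ⌈251/30⌉ = 9; penalty = 9 × 1.25% × R$4,932.61 = R$554.92…
Interest: R$4,932.61 × ((1 + 0.0006)^251 − 1) = R$4,932.61 × 0.16247905… = R$801.4458…
Penalties + interest = R$554.9186… + R$801.4458… = R$1,356.36

R$1,356.36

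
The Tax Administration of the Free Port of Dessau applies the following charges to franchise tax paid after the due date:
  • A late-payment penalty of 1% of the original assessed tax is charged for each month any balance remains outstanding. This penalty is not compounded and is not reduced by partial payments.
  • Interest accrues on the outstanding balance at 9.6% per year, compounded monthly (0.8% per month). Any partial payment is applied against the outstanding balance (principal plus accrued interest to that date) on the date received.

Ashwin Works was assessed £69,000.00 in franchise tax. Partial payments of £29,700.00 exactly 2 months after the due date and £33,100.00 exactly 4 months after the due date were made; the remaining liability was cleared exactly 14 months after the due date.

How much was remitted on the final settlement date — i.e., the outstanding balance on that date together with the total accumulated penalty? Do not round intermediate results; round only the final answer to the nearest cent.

£18,277.55

Balance at month 2: £69,000.0000 × (1 + 0.008)^2 = £70,108.4160
After £29,700.00 payment: £70,108.4160 − £29,700.00 = £40,408.4160
Balance at month 4: £40,408.4160 × (1 + 0.008)^2 = £41,057.5368…
After £33,100.00 payment: £41,057.5368… − £33,100.00 = £7,957.5368…
Balance at month 14: £7,957.5368… × (1 + 0.008)^10 = £8,617.5533…
Penalty: 14 × 1% × £69,000.00 = £9,660.00
Final settlement = outstanding balance + penalty = £8,617.5533… + £9,660.00 = £18,277.55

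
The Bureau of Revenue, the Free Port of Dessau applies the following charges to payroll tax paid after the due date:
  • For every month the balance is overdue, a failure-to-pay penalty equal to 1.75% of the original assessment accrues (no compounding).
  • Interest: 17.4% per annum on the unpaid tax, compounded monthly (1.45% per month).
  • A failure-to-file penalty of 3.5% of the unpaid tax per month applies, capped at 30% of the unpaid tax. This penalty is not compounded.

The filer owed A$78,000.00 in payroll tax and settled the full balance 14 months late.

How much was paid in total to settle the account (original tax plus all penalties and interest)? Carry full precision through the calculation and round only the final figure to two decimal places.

Failure-to-file: 14 × 3.5% × A$78,000.00 = A$38,220.00, capped at 30% × A$78,000.00 = A$23,400.00
Failure-to-pay penalty: 14 × 1.75% × A$78,000.00 = A$19,110.00
Interest: A$78,000.00 × ((1 + 0.0145)^14 − 1) = A$78,000.00 × 0.2232880… = A$17,416.4648…
Total = A$78,000.00 + A$42,510.0000 + A$17,416.4648… = A$137,926.46

A$137,926.46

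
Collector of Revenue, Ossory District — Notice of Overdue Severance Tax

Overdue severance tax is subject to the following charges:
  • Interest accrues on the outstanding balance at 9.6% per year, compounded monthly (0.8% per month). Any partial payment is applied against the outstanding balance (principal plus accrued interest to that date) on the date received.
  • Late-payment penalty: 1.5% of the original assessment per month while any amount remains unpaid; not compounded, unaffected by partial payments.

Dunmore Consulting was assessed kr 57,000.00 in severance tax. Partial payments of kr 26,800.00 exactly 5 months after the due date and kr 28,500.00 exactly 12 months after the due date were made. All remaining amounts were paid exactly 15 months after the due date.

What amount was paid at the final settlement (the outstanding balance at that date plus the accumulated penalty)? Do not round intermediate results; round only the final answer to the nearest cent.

Balance at month 5: kr 57,000.0000 × (1 + 0.008)^5 = kr 59,316.7730…
After kr 26,800.00 payment: kr 59,316.7730… − kr 26,800.00 = kr 32,516.7730…
Balance at month 12: kr 32,516.7730… × (1 + 0.008)^7 = kr 34,382.0022…
After kr 28,500.00 payment: kr 34,382.0022… − kr 28,500.00 = kr 5,882.0022…
Balance at month 15: kr 5,882.0022… × (1 + 0.008)^3 = kr 6,024.3026…
Penalty: 15 × 1.5% × kr 57,000.00 = kr 12,825.00
Final settlement = outstanding balance + penalty = kr 6,024.3026… + kr 12,825.00 = kr 18,849.30

kr 18,849.30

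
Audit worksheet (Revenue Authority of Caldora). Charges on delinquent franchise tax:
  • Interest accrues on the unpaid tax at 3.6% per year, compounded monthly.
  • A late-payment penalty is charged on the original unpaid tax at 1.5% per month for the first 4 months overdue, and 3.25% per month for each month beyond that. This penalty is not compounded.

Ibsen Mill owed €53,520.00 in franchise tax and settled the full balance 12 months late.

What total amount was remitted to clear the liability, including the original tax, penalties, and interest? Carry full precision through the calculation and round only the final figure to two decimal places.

€72,605.23

Penalty, months 1–4: 4 × 1.5% × €53,520.00 = €3,211.20
Penalty, months 5–12: 8 × 3.25% × €53,520.00 = €13,915.20
Interest (3.6%/yr ÷ 12 = 0.3%/month): €53,520.00 × ((1 + 0.003)^12 − 1) = €1,958.8309…
Total = €53,520.00 + €17,126.4000 + €1,958.8309… = €72,605.23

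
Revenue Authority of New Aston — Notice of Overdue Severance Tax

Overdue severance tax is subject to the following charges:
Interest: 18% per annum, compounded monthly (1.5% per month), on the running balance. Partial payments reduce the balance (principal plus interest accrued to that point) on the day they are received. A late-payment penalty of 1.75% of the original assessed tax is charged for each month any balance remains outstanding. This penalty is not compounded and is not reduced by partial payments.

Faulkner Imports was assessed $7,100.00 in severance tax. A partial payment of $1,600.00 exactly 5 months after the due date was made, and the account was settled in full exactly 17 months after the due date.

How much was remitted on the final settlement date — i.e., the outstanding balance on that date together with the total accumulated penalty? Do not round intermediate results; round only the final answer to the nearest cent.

Balance at month 5: $7,100.0000 × (1 + 0.015)^5 = $7,648.7164…
After $1,600.00 payment: $7,648.7164… − $1,600.00 = $6,048.7164…
Balance at month 17: $6,048.7164… × (1 + 0.015)^12 = $7,231.9553…
Penalty: 17 × 1.75% × $7,100.00 = $2,112.25
Final settlement = outstanding balance + penalty = $7,231.9553… + $2,112.25 = $9,344.21

$9,344.21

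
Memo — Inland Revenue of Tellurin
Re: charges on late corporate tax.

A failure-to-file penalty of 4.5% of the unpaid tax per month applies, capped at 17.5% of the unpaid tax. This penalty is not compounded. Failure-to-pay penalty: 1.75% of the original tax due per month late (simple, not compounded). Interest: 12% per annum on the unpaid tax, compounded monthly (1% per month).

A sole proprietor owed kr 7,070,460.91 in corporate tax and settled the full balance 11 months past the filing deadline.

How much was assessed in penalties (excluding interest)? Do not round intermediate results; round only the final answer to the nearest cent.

kr 2,598,394.38

Failure-to-file: 11 × 4.5% × kr 7,070,460.91 = kr 3,499,878.15…, capped at 17.5% × kr 7,070,460.91 = kr 1,237,330.66…
Failure-to-pay penalty: 11 × 1.75% × kr 7,070,460.91 = kr 1,361,063.73…
Total penalty = kr 1,237,330.66… + kr 1,361,063.73… = kr 2,598,394.38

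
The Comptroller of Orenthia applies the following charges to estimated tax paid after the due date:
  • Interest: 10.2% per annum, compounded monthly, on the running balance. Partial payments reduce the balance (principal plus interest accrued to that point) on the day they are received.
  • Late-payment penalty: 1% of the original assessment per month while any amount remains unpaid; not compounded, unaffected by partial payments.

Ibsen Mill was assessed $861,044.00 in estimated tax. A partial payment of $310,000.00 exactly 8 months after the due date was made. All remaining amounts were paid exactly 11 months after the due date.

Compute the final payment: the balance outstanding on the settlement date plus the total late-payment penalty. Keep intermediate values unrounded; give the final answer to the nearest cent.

Monthly rate = 10.2% ÷ 12 = 0.85%
Balance at month 8: $861,044.0000 × (1 + 0.0085)^8 = $921,366.8130…
After $310,000.00 payment: $921,366.8130… − $310,000.00 = $611,366.8130…
Balance at month 11: $611,366.8130… × (1 + 0.0085)^3 = $627,089.5559…
Penalty: 11 × 1% × $861,044.00 = $94,714.84
Final settlement = outstanding balance + penalty = $627,089.5559… + $94,714.84 = $721,804.40

$721,804.40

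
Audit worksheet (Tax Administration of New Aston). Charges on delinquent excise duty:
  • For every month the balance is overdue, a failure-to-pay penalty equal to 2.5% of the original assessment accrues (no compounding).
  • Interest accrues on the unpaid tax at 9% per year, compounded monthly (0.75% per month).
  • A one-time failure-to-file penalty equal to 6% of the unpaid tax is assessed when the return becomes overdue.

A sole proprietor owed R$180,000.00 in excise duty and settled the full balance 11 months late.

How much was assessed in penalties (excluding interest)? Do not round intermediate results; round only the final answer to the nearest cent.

R$60,300.00

Failure-to-file penalty: 6% × R$180,000.00 = R$10,800.00
Failure-to-pay penalty = 2.5% × R$180,000.00 × 11 mo = R$49,500.00
Total penalty = R$10,800.00 + R$49,500.00 = R$60,300.00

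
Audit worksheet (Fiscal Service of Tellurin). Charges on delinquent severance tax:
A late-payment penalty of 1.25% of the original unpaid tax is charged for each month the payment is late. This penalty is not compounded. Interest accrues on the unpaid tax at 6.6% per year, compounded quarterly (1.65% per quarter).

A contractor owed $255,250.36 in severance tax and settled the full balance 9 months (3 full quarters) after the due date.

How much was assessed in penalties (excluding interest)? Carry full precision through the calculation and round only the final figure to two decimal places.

$28,715.67

Late-payment penalty: 9 × 1.25% × $255,250.36 = $28,715.67…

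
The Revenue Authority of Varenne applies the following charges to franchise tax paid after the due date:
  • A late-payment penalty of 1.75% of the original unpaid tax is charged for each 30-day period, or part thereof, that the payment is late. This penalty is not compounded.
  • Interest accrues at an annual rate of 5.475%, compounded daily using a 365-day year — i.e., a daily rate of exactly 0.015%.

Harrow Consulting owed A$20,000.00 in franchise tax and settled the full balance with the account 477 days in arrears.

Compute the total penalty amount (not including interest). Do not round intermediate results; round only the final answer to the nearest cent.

A$5,600.00

Penalty periods: ⌈477/30⌉ = 16; penalty = 16 × 1.75% × A$20,000.00 = A$5,600.00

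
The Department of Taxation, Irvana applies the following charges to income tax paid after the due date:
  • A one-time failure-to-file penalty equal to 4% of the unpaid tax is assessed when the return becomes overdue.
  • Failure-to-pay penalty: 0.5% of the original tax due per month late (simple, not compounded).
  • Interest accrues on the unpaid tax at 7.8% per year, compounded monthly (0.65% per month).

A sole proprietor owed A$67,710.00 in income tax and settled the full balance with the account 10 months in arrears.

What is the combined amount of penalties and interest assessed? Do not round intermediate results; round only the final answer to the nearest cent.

Failure-to-file penalty: 4% × A$67,710.00 = A$2,708.40
Failure-to-pay penalty: 10 × 0.5% × A$67,710.00 = A$3,385.50
Interest: A$67,710.00 × ((1 + 0.0065)^10 − 1) = A$67,710.00 × 0.0669346… = A$4,532.1406…
Penalties + interest = A$6,093.9000 + A$4,532.1406… = A$10,626.04

A$10,626.04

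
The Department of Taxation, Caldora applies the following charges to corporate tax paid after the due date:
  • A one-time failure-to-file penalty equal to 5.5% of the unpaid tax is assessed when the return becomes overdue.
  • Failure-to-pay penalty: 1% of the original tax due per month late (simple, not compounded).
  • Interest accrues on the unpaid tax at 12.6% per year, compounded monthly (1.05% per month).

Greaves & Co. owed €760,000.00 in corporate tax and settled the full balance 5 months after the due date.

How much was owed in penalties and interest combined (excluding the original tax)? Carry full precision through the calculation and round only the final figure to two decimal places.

Failure-to-file penalty: 5.5% × €760,000.00 = €41,800.00
Failure-to-pay penalty: 5 × 1% × €760,000.00 = €38,000.00
Interest: €760,000.00 × ((1 + 0.0105)^5 − 1) = €760,000.00 × 0.0536141… = €40,746.7442…
Penalties + interest = €79,800.0000 + €40,746.7442… = €120,546.74

€120,546.74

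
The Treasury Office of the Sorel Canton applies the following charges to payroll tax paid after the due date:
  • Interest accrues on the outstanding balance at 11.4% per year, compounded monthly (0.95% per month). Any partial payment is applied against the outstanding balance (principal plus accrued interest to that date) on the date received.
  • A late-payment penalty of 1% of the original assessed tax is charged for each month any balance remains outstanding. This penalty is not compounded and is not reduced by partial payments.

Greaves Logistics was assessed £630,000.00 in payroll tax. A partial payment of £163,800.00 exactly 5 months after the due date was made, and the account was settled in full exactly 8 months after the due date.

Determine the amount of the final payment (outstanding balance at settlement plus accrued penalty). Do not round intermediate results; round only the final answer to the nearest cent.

Balance at month 5: £630,000.0000 × (1 + 0.0095)^5 = £660,499.0022…
After £163,800.00 payment: £660,499.0022… − £163,800.00 = £496,699.0022…
Balance at month 8: £496,699.0022… × (1 + 0.0095)^3 = £510,989.8308…
Penalty: 8 × 1% × £630,000.00 = £50,400.00
Final settlement = outstanding balance + penalty = £510,989.8308… + £50,400.00 = £561,389.83

£561,389.83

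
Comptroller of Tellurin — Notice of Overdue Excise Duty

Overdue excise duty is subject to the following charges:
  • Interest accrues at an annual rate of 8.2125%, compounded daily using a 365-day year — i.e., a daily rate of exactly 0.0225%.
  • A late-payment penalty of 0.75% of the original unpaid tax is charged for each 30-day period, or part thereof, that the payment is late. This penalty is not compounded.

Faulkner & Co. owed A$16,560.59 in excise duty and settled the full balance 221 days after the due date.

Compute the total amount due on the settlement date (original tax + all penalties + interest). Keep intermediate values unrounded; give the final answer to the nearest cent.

Penalty periods: ⌈221/30⌉ = 8; penalty = 8 × 0.75% × A$16,560.59 = A$993.64…
Interest: A$16,560.59 × ((1 + 0.000225)^221 − 1) = A$16,560.59 × 0.05097616… = A$844.1953…
Total = A$16,560.59 + A$993.6354 + A$844.1953… = A$18,398.42

A$18,398.42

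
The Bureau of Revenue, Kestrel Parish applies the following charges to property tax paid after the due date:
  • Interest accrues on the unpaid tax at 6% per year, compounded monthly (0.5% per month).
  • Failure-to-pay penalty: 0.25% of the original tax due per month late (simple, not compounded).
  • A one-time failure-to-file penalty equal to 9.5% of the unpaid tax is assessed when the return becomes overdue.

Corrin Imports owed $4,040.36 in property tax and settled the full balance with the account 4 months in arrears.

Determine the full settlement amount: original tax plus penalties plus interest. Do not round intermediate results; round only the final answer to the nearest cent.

Failure-to-file penalty: 9.5% × $4,040.36 = $383.83…
Failure-to-pay penalty: 4 × 0.25% × $4,040.36 = $40.40…
Interest: $4,040.36 × ((1 + 0.005)^4 − 1) = $4,040.36 × 0.0201505… = $81.4153…
Total = $4,040.36 + $424.2378 + $81.4153… = $4,546.01

$4,546.01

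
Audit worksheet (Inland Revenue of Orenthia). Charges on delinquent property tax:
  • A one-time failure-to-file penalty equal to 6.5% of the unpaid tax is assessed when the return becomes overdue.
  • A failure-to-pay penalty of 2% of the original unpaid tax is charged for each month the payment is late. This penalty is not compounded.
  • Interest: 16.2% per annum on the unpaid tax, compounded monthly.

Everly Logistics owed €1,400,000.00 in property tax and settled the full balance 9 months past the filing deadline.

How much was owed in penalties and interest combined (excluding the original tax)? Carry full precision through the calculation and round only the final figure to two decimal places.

€522,580.68

Failure-to-file penalty: 6.5% × €1,400,000.00 = €91,000.00
Failure-to-pay penalty: 9 × 2% × €1,400,000.00 = €252,000.00
Interest (16.2%/yr ÷ 12 = 1.35%/month): €1,400,000.00 × ((1 + 0.0135)^9 − 1) = €179,580.6791…
Penalties + interest = €343,000.0000 + €179,580.6791… = €522,580.68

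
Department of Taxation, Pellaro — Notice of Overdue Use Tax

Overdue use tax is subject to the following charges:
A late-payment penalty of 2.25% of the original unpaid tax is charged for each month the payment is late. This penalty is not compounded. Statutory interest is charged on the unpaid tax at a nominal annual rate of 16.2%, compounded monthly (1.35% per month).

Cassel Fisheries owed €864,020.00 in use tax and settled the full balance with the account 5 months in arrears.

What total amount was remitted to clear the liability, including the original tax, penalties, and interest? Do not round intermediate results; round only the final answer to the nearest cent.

Late-payment penalty: 5 × 2.25% × €864,020.00 = €97,202.25
Interest: €864,020.00 × ((1 + 0.0135)^5 − 1) = €864,020.00 × 0.0693473… = €59,917.4285…
Total = €864,020.00 + €97,202.2500 + €59,917.4285… = €1,021,139.68

€1,021,139.68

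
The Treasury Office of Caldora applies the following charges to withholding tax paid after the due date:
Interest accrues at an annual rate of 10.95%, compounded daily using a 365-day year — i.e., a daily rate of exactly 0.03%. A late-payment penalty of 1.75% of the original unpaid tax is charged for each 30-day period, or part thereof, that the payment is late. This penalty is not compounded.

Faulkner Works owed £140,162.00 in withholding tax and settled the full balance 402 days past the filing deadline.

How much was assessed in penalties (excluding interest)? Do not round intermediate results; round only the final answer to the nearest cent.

£34,339.69

Penalty periods: ⌈402/30⌉ = 14; penalty = 14 × 1.75% × £140,162.00 = £34,339.69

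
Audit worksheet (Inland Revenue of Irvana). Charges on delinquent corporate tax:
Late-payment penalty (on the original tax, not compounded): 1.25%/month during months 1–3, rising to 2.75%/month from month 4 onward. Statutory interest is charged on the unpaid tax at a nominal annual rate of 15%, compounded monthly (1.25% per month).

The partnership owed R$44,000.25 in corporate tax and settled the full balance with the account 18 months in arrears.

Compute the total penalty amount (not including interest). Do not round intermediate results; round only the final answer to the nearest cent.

Penalty, months 1–3: 3 × 1.25% × R$44,000.25 = R$1,650.01…
Penalty, months 4–18: 15 × 2.75% × R$44,000.25 = R$18,150.10…
Total penalty = R$1,650.01… + R$18,150.10… = R$19,800.11

R$19,800.11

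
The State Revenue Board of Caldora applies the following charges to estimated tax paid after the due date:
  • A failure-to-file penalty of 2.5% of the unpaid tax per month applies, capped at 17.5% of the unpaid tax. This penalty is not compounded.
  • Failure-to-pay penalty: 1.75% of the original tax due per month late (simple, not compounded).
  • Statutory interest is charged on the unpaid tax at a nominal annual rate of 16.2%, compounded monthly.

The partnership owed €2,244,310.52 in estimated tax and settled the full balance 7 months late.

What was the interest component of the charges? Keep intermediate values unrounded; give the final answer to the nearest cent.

€220,872.78

Interest (16.2%/yr ÷ 12 = 1.35%/month): €2,244,310.52 × ((1 + 0.0135)^7 − 1) = €220,872.7765…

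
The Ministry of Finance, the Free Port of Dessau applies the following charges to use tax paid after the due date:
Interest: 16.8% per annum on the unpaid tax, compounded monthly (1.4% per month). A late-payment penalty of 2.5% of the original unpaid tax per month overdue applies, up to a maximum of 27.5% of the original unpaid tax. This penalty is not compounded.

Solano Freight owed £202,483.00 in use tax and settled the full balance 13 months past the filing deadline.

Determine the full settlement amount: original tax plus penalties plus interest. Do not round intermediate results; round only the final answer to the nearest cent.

Penalty (uncapped): 13 × 2.5% × £202,483.00 = £65,806.98…; cap = 27.5% × £202,483.00 = £55,682.83… → penalty = £55,682.83…
Interest: £202,483.00 × ((1 + 0.014)^13 − 1) = £202,483.00 × 0.1981010… = £40,112.0760…
Total = £202,483.00 + £55,682.8250 + £40,112.0760… = £298,277.90

£298,277.90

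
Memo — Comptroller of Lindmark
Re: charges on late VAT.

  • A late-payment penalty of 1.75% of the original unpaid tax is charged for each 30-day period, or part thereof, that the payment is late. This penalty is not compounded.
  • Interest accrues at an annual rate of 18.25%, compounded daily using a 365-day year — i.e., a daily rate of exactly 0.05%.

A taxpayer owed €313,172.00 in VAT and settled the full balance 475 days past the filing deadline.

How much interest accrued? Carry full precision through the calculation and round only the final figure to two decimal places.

Interest: €313,172.00 × ((1 + 0.0005)^475 − 1) = €313,172.00 × 0.26799973… = €83,930.0121…

€83,930.01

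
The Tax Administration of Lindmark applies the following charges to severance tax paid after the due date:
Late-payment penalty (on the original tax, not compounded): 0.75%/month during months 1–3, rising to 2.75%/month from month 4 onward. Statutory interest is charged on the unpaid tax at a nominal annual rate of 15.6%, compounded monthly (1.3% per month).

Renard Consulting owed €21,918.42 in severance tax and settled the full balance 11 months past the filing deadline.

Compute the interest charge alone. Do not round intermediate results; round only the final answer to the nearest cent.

€3,346.22

Interest: €21,918.42 × ((1 + 0.013)^11 − 1) = €21,918.42 × 0.1526671… = €3,346.2217…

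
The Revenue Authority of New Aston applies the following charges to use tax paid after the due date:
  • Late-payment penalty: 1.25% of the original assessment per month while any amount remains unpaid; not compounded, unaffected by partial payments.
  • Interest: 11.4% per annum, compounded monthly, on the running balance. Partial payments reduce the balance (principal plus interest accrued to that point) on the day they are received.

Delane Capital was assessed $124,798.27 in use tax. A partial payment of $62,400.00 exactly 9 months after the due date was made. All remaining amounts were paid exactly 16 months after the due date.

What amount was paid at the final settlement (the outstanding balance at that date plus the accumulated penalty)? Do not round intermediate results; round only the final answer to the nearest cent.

Monthly rate = 11.4% ÷ 12 = 0.95%
Balance at month 9: $124,798.2700 × (1 + 0.0095)^9 = $135,883.1089…
After $62,400.00 payment: $135,883.1089… − $62,400.00 = $73,483.1089…
Balance at month 16: $73,483.1089… × (1 + 0.0095)^7 = $78,511.2306…
Penalty: 16 × 1.25% × $124,798.27 = $24,959.65…
Final settlement = outstanding balance + penalty = $78,511.2306… + $24,959.65… = $103,470.88

$103,470.88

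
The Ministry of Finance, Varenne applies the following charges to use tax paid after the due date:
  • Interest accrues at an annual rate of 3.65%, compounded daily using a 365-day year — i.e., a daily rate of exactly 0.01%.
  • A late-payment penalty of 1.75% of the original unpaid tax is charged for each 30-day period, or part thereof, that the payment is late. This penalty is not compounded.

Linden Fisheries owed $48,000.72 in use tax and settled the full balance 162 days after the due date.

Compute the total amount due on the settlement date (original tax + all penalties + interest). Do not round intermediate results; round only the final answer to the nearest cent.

$53,824.70

Penalty periods: ⌈162/30⌉ = 6; penalty = 6 × 1.75% × $48,000.72 = $5,040.08…
Interest: $48,000.72 × ((1 + 0.0001)^162 − 1) = $48,000.72 × 0.01633111… = $783.9050…
Total = $48,000.72 + $5,040.0756 + $783.9050… = $53,824.70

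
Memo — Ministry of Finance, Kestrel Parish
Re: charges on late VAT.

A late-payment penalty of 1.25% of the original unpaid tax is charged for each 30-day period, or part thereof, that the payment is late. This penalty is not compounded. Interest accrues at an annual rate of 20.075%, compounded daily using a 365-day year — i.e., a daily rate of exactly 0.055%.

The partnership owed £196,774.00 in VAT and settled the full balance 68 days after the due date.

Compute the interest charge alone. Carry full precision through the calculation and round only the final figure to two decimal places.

£7,496.60

Interest: £196,774.00 × ((1 + 0.00055)^68 − 1) = £196,774.00 × 0.03809751… = £7,496.5991…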